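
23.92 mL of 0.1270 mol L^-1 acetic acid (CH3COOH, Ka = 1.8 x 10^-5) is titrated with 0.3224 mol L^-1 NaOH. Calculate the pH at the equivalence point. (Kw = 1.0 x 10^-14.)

n(CH3COOH) = 0.1270 x 0.02392 = 0.003038 mol; V(NaOH) at equivalence = 0.003038/0.3224 = 0.009423 L.
At equivalence all the acid is converted to CH3COO-; total volume = 0.02392 + 0.009423 = 0.03334 L, so [CH3COO-] = 0.003038/0.03334 = 0.09111 M.
Kb = Kw/Ka = 1.0e-14 / 1.8 x 10^-5 = 5.56e-10.
[OH^-] = sqrt(Kb x [CH3COO-]) = sqrt(5.56e-10 x 0.09111) = 7.11e-6 M.
pOH = 5.15, so pH = 14.00 - 5.15 = 8.85.

8.85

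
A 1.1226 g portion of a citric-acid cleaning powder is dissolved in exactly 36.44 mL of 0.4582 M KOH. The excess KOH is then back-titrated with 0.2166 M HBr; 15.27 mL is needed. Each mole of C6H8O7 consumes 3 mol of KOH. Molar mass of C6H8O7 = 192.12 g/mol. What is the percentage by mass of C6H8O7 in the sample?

76.4%

Total n(KOH) added = 0.4582 x 0.03644 = 0.01670 mol.
n(HBr) used = 0.2166 x 0.01527 = 0.003307 mol, which equals the excess n(KOH).
So n(KOH) consumed by the sample = 0.01670 - 0.003307 = 0.01339 mol.
n(C6H8O7) = 0.01339 / 3 = 0.004463 mol.
mass C6H8O7 = 0.004463 x 192.12 = 0.8575 g, so %C6H8O7 = 0.8575/1.1226 x 100 = 76.4%.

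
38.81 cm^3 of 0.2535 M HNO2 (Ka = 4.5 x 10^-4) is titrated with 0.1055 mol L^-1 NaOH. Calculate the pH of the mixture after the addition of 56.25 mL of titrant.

3.53

Initial n(HNO2) = 0.2535 x 0.03881 = 0.009838 mol.
n(NaOH) added = 0.1055 x 0.05625 = 0.005934 mol, converting that many moles of HNO2 to NO2-.
Remaining n(HNO2) = 0.003904 mol; n(NO2-) = 0.005934 mol.
By Henderson-Hasselbalch, pH = pKa + log([A^-]/[HA]) = 3.35 + log(0.005934/0.003904) = 3.35 + (+0.18) = 3.53.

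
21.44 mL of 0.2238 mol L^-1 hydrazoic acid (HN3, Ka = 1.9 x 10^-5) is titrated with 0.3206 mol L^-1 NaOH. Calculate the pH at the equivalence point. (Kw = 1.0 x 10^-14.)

8.92

n(HN3) = 0.2238 x 0.02144 = 0.004798 mol; V(NaOH) at equivalence = 0.004798/0.3206 = 0.01497 L.
At equivalence all the acid is converted to N3-; total volume = 0.02144 + 0.01497 = 0.03641 L, so [N3-] = 0.004798/0.03641 = 0.1318 M.
Kb = Kw/Ka = 1.0e-14 / 1.9 x 10^-5 = 5.26e-10.
[OH^-] = sqrt(Kb x [N3-]) = sqrt(5.26e-10 x 0.1318) = 8.33e-6 M.
pOH = 5.08, so pH = 14.00 - 5.08 = 8.92.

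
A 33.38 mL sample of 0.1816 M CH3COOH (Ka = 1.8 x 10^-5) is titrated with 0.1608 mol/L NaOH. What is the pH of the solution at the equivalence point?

8.84

n(CH3COOH) = 0.1816 x 0.03338 = 0.006062 mol; V(NaOH) at equivalence = 0.006062/0.1608 = 0.03770 L.
At equivalence all the acid is converted to CH3COO-; total volume = 0.03338 + 0.03770 = 0.07108 L, so [CH3COO-] = 0.006062/0.07108 = 0.08528 M.
Kb = Kw/Ka = 1.0e-14 / 1.8 x 10^-5 = 5.56e-10.
[OH^-] = sqrt(Kb x [CH3COO-]) = sqrt(5.56e-10 x 0.08528) = 6.88e-6 M.
pOH = 5.16, so pH = 14.00 - 5.16 = 8.84.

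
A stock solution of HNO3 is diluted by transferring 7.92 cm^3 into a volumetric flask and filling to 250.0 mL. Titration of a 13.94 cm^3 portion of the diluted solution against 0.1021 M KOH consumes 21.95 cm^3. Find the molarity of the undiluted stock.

5.07 M

n(KOH) = 0.1021 x 0.02195 = 0.002241 mol.
n(HNO3) in the aliquot = 0.002241 mol.
[diluted HNO3] = 0.002241 / 0.01394 = 0.1608 M.
Dilution factor = 250.0/7.920 = 31.57, so [stock] = 0.1608 x 31.57 = 5.07 M.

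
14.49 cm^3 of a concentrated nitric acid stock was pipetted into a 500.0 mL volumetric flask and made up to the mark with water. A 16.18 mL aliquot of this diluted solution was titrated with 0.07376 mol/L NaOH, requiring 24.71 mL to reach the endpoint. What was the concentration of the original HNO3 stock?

3.89 M

n(NaOH) = 0.07376 x 0.02471 = 0.001823 mol.
n(HNO3) in the aliquot = 0.001823 mol.
[diluted HNO3] = 0.001823 / 0.01618 = 0.1126 M.
Dilution factor = 500.0/14.49 = 34.51, so [stock] = 0.1126 x 34.51 = 3.89 M.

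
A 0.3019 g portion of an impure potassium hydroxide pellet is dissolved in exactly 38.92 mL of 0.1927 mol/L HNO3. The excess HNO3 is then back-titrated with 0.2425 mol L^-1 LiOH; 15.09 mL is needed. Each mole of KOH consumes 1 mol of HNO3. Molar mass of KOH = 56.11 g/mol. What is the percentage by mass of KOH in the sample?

Total n(HNO3) added = 0.1927 x 0.03892 = 0.007500 mol.
n(LiOH) used = 0.2425 x 0.01509 = 0.003659 mol, which equals the excess n(HNO3).
So n(HNO3) consumed by the sample = 0.007500 - 0.003659 = 0.003841 mol.
n(KOH) = 0.003841 / 1 = 0.003841 mol.
mass KOH = 0.003841 x 56.11 = 0.2155 g, so %KOH = 0.2155/0.3019 x 100 = 71.4%.

71.4%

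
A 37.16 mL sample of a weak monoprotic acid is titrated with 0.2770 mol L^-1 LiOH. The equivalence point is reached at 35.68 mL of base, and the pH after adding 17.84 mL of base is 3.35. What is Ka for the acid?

17.84 mL is half of the equivalence volume, so this is the half-equivalence point where [HA] = [A^-].
At half-equivalence pH = pKa, so pKa = 3.35.
Ka = 10^(-3.35) = 4.5 x 10^-4.

4.5 x 10^-4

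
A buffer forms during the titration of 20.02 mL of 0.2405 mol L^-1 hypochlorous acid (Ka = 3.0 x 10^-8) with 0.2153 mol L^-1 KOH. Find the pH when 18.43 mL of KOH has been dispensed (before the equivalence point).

Initial n(HClO) = 0.2405 x 0.02002 = 0.004815 mol.
n(KOH) added = 0.2153 x 0.01843 = 0.003968 mol, converting that many moles of HClO to ClO-.
Remaining n(HClO) = 0.0008468 mol; n(ClO-) = 0.003968 mol.
By Henderson-Hasselbalch, pH = pKa + log([A^-]/[HA]) = 7.52 + log(0.003968/0.0008468) = 7.52 + (+0.67) = 8.19.

8.19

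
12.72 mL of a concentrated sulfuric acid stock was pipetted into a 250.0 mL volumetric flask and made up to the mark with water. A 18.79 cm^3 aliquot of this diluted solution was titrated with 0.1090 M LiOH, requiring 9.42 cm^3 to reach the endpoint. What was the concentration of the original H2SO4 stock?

n(LiOH) = 0.1090 x 0.009420 = 0.001027 mol.
n(H2SO4) in the aliquot = 0.001027 x 1/2 = 0.0005134 mol.
[diluted H2SO4] = 0.0005134 / 0.01879 = 0.02732 M.
Dilution factor = 250.0/12.72 = 19.65, so [stock] = 0.02732 x 19.65 = 0.537 M.

0.537 M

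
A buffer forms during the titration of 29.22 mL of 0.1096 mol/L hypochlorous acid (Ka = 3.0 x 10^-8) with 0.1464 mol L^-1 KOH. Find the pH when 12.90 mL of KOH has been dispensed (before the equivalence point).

Initial n(HClO) = 0.1096 x 0.02922 = 0.003203 mol.
n(KOH) added = 0.1464 x 0.01290 = 0.001889 mol, converting that many moles of HClO to ClO-.
Remaining n(HClO) = 0.001314 mol; n(ClO-) = 0.001889 mol.
By Henderson-Hasselbalch, pH = pKa + log([A^-]/[HA]) = 7.52 + log(0.001889/0.001314) = 7.52 + (+0.16) = 7.68.

7.68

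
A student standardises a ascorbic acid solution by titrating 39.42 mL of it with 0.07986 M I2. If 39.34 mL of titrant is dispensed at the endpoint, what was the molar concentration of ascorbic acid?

n(I2) = 0.07986 x 0.03934 = 0.003142 mol.
From the balanced equation, 1 mol I2 reacts with 1 mol ascorbic acid, so n(ascorbic acid) = 0.003142 x 1/1 = 0.003142 mol.
[ascorbic acid] = 0.003142 / 0.03942 L = 0.0797 M.

0.0797 M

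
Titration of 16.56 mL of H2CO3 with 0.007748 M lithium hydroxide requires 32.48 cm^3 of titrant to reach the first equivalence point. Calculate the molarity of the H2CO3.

n(LiOH) = 0.007748 x 0.03248 = 0.0002517 mol.
At the first equivalence point, 1 mol OH^- react per mol H2CO3, so n(H2CO3) = 0.0002517 / 1 = 0.0002517 mol.
[H2CO3] = 0.0002517 / 0.01656 L = 0.0152 M.

0.0152 M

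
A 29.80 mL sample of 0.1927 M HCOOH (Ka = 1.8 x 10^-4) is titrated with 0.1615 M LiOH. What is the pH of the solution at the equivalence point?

8.34

n(HCOOH) = 0.1927 x 0.02980 = 0.005742 mol; V(LiOH) at equivalence = 0.005742/0.1615 = 0.03556 L.
At equivalence all the acid is converted to HCOO-; total volume = 0.02980 + 0.03556 = 0.06536 L, so [HCOO-] = 0.005742/0.06536 = 0.08786 M.
Kb = Kw/Ka = 1.0e-14 / 1.8 x 10^-4 = 5.56e-11.
[OH^-] = sqrt(Kb x [HCOO-]) = sqrt(5.56e-11 x 0.08786) = 2.21e-6 M.
pOH = 5.66, so pH = 14.00 - 5.66 = 8.34.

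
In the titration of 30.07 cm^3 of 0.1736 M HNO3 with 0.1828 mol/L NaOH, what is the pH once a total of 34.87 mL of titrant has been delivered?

12.25

n(acid) = 0.1736 x 0.03007 = 0.005220 mol; n(NaOH) added = 0.1828 x 0.03487 = 0.006374 mol.
Base is in excess by 0.006374 - 0.005220 = 0.001154 mol in a total volume of 0.06494 L.
[OH^-] = 0.001154/0.06494 = 0.01777 M, so pOH = 1.75 and pH = 14.00 - 1.75 = 12.25.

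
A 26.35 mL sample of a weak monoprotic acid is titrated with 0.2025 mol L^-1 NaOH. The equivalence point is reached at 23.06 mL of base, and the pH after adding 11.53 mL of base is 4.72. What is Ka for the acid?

1.9 x 10^-5

11.53 mL is half of the equivalence volume, so this is the half-equivalence point where [HA] = [A^-].
At half-equivalence pH = pKa, so pKa = 4.72.
Ka = 10^(-4.72) = 1.9 x 10^-5.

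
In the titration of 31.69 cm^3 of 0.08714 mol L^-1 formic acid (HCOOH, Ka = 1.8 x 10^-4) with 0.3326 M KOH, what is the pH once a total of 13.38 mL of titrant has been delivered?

n(acid) = 0.08714 x 0.03169 = 0.002761 mol; n(KOH) added = 0.3326 x 0.01338 = 0.004450 mol.
Base is in excess by 0.004450 - 0.002761 = 0.001689 mol in a total volume of 0.04507 L.
[OH^-] = 0.001689/0.04507 = 0.03747 M, so pOH = 1.43 and pH = 14.00 - 1.43 = 12.57.

12.57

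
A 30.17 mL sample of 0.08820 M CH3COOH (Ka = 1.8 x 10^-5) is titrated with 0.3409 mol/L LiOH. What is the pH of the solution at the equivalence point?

8.80

n(CH3COOH) = 0.08820 x 0.03017 = 0.002661 mol; V(LiOH) at equivalence = 0.002661/0.3409 = 0.007806 L.
At equivalence all the acid is converted to CH3COO-; total volume = 0.03017 + 0.007806 = 0.03798 L, so [CH3COO-] = 0.002661/0.03798 = 0.07007 M.
Kb = Kw/Ka = 1.0e-14 / 1.8 x 10^-5 = 5.56e-10.
[OH^-] = sqrt(Kb x [CH3COO-]) = sqrt(5.56e-10 x 0.07007) = 6.24e-6 M.
pOH = 5.20, so pH = 14.00 - 5.20 = 8.80.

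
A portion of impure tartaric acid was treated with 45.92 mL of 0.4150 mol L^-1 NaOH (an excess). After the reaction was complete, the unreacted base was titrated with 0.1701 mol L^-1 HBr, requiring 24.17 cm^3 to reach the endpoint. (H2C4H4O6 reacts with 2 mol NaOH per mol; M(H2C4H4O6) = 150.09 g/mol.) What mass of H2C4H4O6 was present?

1.12 g

Total n(NaOH) added = 0.4150 x 0.04592 = 0.01906 mol.
n(HBr) used = 0.1701 x 0.02417 = 0.004111 mol, which equals the excess n(NaOH).
So n(NaOH) consumed by the sample = 0.01906 - 0.004111 = 0.01495 mol.
n(H2C4H4O6) = 0.01495 / 2 = 0.007473 mol.
mass = 0.007473 mol x 150.09 g/mol = 1.12 g.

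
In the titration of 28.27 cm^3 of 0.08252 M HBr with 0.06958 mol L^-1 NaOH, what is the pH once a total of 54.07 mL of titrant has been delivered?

n(acid) = 0.08252 x 0.02827 = 0.002333 mol; n(NaOH) added = 0.06958 x 0.05407 = 0.003762 mol.
Base is in excess by 0.003762 - 0.002333 = 0.001429 mol in a total volume of 0.08234 L.
[OH^-] = 0.001429/0.08234 = 0.01736 M, so pOH = 1.76 and pH = 14.00 - 1.76 = 12.24.

12.24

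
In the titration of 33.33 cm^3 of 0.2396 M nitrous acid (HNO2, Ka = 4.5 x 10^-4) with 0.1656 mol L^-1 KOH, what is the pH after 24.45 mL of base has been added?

3.36

Initial n(HNO2) = 0.2396 x 0.03333 = 0.007986 mol.
n(KOH) added = 0.1656 x 0.02445 = 0.004049 mol, converting that many moles of HNO2 to NO2-.
Remaining n(HNO2) = 0.003937 mol; n(NO2-) = 0.004049 mol.
By Henderson-Hasselbalch, pH = pKa + log([A^-]/[HA]) = 3.35 + log(0.004049/0.003937) = 3.35 + (+0.01) = 3.36.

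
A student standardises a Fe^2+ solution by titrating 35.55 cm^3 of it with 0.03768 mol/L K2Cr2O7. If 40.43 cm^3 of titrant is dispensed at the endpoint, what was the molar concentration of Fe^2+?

0.257 M

n(K2Cr2O7) = 0.03768 x 0.04043 = 0.001523 mol.
From the balanced equation, 1 mol K2Cr2O7 reacts with 6 mol Fe^2+, so n(Fe^2+) = 0.001523 x 6/1 = 0.009140 mol.
[Fe^2+] = 0.009140 / 0.03555 L = 0.257 M.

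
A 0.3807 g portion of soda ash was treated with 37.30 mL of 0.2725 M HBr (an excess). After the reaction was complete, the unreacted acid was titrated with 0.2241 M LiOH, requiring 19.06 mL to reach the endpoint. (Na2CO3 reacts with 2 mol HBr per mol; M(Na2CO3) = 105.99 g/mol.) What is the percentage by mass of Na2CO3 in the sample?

Total n(HBr) added = 0.2725 x 0.03730 = 0.01016 mol.
n(LiOH) used = 0.2241 x 0.01906 = 0.004271 mol, which equals the excess n(HBr).
So n(HBr) consumed by the sample = 0.01016 - 0.004271 = 0.005893 mol.
n(Na2CO3) = 0.005893 / 2 = 0.002946 mol.
mass Na2CO3 = 0.002946 x 105.99 = 0.3123 g, so %Na2CO3 = 0.3123/0.3807 x 100 = 82.0%.

82.0%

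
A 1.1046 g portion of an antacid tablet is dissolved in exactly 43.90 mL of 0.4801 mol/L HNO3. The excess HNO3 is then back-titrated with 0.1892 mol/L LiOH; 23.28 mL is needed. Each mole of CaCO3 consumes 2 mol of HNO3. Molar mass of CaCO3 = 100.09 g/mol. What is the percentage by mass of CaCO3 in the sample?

75.5%

Total n(HNO3) added = 0.4801 x 0.04390 = 0.02108 mol.
n(LiOH) used = 0.1892 x 0.02328 = 0.004405 mol, which equals the excess n(HNO3).
So n(HNO3) consumed by the sample = 0.02108 - 0.004405 = 0.01667 mol.
n(CaCO3) = 0.01667 / 2 = 0.008336 mol.
mass CaCO3 = 0.008336 x 100.09 = 0.8343 g, so %CaCO3 = 0.8343/1.1046 x 100 = 75.5%.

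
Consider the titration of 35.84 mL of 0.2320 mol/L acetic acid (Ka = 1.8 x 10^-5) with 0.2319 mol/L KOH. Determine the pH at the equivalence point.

n(CH3COOH) = 0.2320 x 0.03584 = 0.008315 mol; V(KOH) at equivalence = 0.008315/0.2319 = 0.03586 L.
At equivalence all the acid is converted to CH3COO-; total volume = 0.03584 + 0.03586 = 0.07170 L, so [CH3COO-] = 0.008315/0.07170 = 0.1160 M.
Kb = Kw/Ka = 1.0e-14 / 1.8 x 10^-5 = 5.56e-10.
[OH^-] = sqrt(Kb x [CH3COO-]) = sqrt(5.56e-10 x 0.1160) = 8.03e-6 M.
pOH = 5.10, so pH = 14.00 - 5.10 = 8.90.

8.90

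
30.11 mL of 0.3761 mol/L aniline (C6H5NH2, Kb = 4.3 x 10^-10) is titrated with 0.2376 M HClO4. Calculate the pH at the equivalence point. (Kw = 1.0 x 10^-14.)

n(C6H5NH2) = 0.3761 x 0.03011 = 0.01132 mol; V(HClO4) at equivalence = 0.01132/0.2376 = 0.04766 L.
At equivalence the base is fully converted to C6H5NH3+; total volume = 0.07777 L, so [C6H5NH3+] = 0.01132/0.07777 = 0.1456 M.
Ka(C6H5NH3+) = Kw/Kb = 1.0e-14 / 4.3 x 10^-10 = 2.33e-5.
[H^+] = sqrt(Ka x [C6H5NH3+]) = sqrt(2.33e-5 x 0.1456) = 0.00184 M.
pH = -log(0.00184) = 2.74.

2.74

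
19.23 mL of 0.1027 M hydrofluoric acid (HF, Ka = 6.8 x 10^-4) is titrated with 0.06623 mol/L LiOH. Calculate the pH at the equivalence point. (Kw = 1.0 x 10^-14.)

n(HF) = 0.1027 x 0.01923 = 0.001975 mol; V(LiOH) at equivalence = 0.001975/0.06623 = 0.02982 L.
At equivalence all the acid is converted to F-; total volume = 0.01923 + 0.02982 = 0.04905 L, so [F-] = 0.001975/0.04905 = 0.04026 M.
Kb = Kw/Ka = 1.0e-14 / 6.8 x 10^-4 = 1.47e-11.
[OH^-] = sqrt(Kb x [F-]) = sqrt(1.47e-11 x 0.04026) = 7.69e-7 M.
pOH = 6.11, so pH = 14.00 - 6.11 = 7.89.

7.89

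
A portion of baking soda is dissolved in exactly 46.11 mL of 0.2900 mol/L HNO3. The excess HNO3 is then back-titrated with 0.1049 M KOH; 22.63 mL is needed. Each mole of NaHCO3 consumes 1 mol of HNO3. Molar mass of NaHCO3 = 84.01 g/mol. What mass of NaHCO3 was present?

Total n(HNO3) added = 0.2900 x 0.04611 = 0.01337 mol.
n(KOH) used = 0.1049 x 0.02263 = 0.002374 mol, which equals the excess n(HNO3).
So n(HNO3) consumed by the sample = 0.01337 - 0.002374 = 0.01100 mol.
n(NaHCO3) = 0.01100 / 1 = 0.01100 mol.
mass = 0.01100 mol x 84.01 g/mol = 0.924 g.

0.924 g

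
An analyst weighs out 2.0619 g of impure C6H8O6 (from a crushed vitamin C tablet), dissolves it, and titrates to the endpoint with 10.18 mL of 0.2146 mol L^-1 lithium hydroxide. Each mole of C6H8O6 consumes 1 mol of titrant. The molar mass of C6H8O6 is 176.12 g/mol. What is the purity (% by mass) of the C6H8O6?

18.7%

n(LiOH) = 0.2146 x 0.01018 = 0.002185 mol.
n(C6H8O6) = 0.002185 / 1 = 0.002185 mol.
mass of C6H8O6 = 0.002185 x 176.12 = 0.3848 g.
% purity = 0.3848 / 2.0619 x 100 = 18.7%.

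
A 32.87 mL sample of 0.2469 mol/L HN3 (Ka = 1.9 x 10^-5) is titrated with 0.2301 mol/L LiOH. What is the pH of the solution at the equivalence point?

8.90

n(HN3) = 0.2469 x 0.03287 = 0.008116 mol; V(LiOH) at equivalence = 0.008116/0.2301 = 0.03527 L.
At equivalence all the acid is converted to N3-; total volume = 0.03287 + 0.03527 = 0.06814 L, so [N3-] = 0.008116/0.06814 = 0.1191 M.
Kb = Kw/Ka = 1.0e-14 / 1.9 x 10^-5 = 5.26e-10.
[OH^-] = sqrt(Kb x [N3-]) = sqrt(5.26e-10 x 0.1191) = 7.92e-6 M.
pOH = 5.10, so pH = 14.00 - 5.10 = 8.90.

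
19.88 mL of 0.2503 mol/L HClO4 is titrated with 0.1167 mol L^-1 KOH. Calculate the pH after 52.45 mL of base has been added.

12.20

n(acid) = 0.2503 x 0.01988 = 0.004976 mol; n(KOH) added = 0.1167 x 0.05245 = 0.006121 mol.
Base is in excess by 0.006121 - 0.004976 = 0.001145 mol in a total volume of 0.07233 L.
[OH^-] = 0.001145/0.07233 = 0.01583 M, so pOH = 1.80 and pH = 14.00 - 1.80 = 12.20.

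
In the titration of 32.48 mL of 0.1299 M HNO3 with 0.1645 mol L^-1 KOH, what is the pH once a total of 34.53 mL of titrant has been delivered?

n(acid) = 0.1299 x 0.03248 = 0.004219 mol; n(KOH) added = 0.1645 x 0.03453 = 0.005680 mol.
Base is in excess by 0.005680 - 0.004219 = 0.001461 mol in a total volume of 0.06701 L.
[OH^-] = 0.001461/0.06701 = 0.02180 M, so pOH = 1.66 and pH = 14.00 - 1.66 = 12.34.

12.34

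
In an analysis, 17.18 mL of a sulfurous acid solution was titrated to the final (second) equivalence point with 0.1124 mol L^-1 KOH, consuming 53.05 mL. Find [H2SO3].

0.174 M

n(KOH) = 0.1124 x 0.05305 = 0.005963 mol.
At the final (second) equivalence point, 2 mol OH^- react per mol H2SO3, so n(H2SO3) = 0.005963 / 2 = 0.002981 mol.
[H2SO3] = 0.002981 / 0.01718 L = 0.174 M.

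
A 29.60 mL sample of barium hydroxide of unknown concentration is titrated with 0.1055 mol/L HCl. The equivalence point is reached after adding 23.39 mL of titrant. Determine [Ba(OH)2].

0.0417 M

n(HCl) delivered = 0.1055 x 0.02339 = 0.002468 mol.
The reaction is 1 Ba(OH)2 + 2 HCl, so n(Ba(OH)2) = 0.002468 x 1/2 = 0.001234 mol.
[Ba(OH)2] = 0.001234 mol / 0.02960 L = 0.0417 M.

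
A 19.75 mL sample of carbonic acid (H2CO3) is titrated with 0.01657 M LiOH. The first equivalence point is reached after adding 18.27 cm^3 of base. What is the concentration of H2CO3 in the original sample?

n(LiOH) = 0.01657 x 0.01827 = 0.0003027 mol.
At the first equivalence point, 1 mol OH^- react per mol H2CO3, so n(H2CO3) = 0.0003027 / 1 = 0.0003027 mol.
[H2CO3] = 0.0003027 / 0.01975 L = 0.0153 M.

0.0153 M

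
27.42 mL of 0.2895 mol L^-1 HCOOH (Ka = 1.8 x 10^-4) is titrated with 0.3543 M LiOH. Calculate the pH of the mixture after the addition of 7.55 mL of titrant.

3.45

Initial n(HCOOH) = 0.2895 x 0.02742 = 0.007938 mol.
n(LiOH) added = 0.3543 x 0.007550 = 0.002675 mol, converting that many moles of HCOOH to HCOO-.
Remaining n(HCOOH) = 0.005263 mol; n(HCOO-) = 0.002675 mol.
By Henderson-Hasselbalch, pH = pKa + log([A^-]/[HA]) = 3.74 + log(0.002675/0.005263) = 3.74 + (-0.29) = 3.45.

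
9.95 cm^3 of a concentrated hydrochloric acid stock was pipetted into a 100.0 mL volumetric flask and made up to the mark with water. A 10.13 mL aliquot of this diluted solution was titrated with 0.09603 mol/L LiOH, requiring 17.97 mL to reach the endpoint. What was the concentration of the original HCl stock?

n(LiOH) = 0.09603 x 0.01797 = 0.001726 mol.
n(HCl) in the aliquot = 0.001726 mol.
[diluted HCl] = 0.001726 / 0.01013 = 0.1704 M.
Dilution factor = 100.0/9.950 = 10.05, so [stock] = 0.1704 x 10.05 = 1.71 M.

1.71 M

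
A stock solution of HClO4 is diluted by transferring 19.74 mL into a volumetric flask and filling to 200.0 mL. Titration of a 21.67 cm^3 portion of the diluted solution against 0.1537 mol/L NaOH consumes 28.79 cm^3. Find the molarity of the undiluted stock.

2.07 M

n(NaOH) = 0.1537 x 0.02879 = 0.004425 mol.
n(HClO4) in the aliquot = 0.004425 mol.
[diluted HClO4] = 0.004425 / 0.02167 = 0.2042 M.
Dilution factor = 200.0/19.74 = 10.13, so [stock] = 0.2042 x 10.13 = 2.07 M.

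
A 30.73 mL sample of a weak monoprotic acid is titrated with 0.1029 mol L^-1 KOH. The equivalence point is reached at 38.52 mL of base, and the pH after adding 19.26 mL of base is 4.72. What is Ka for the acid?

19.26 mL is half of the equivalence volume, so this is the half-equivalence point where [HA] = [A^-].
At half-equivalence pH = pKa, so pKa = 4.72.
Ka = 10^(-4.72) = 1.9 x 10^-5.

1.9 x 10^-5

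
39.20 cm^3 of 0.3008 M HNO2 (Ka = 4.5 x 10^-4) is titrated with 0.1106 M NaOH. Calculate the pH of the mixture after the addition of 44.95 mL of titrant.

Initial n(HNO2) = 0.3008 x 0.03920 = 0.01179 mol.
n(NaOH) added = 0.1106 x 0.04495 = 0.004971 mol, converting that many moles of HNO2 to NO2-.
Remaining n(HNO2) = 0.006820 mol; n(NO2-) = 0.004971 mol.
By Henderson-Hasselbalch, pH = pKa + log([A^-]/[HA]) = 3.35 + log(0.004971/0.006820) = 3.35 + (-0.14) = 3.21.

3.21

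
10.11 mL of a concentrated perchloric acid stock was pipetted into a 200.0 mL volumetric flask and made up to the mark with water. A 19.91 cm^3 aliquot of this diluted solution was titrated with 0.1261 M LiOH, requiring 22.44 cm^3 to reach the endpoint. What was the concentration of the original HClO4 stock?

n(LiOH) = 0.1261 x 0.02244 = 0.002830 mol.
n(HClO4) in the aliquot = 0.002830 mol.
[diluted HClO4] = 0.002830 / 0.01991 = 0.1421 M.
Dilution factor = 200.0/10.11 = 19.78, so [stock] = 0.1421 x 19.78 = 2.81 M.

2.81 M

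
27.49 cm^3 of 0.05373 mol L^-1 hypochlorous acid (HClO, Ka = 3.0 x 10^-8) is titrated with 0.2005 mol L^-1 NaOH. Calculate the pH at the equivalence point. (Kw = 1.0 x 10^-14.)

10.07

n(HClO) = 0.05373 x 0.02749 = 0.001477 mol; V(NaOH) at equivalence = 0.001477/0.2005 = 0.007367 L.
At equivalence all the acid is converted to ClO-; total volume = 0.02749 + 0.007367 = 0.03486 L, so [ClO-] = 0.001477/0.03486 = 0.04237 M.
Kb = Kw/Ka = 1.0e-14 / 3.0 x 10^-8 = 3.33e-7.
[OH^-] = sqrt(Kb x [ClO-]) = sqrt(3.33e-7 x 0.04237) = 0.000119 M.
pOH = 3.93, so pH = 14.00 - 3.93 = 10.07.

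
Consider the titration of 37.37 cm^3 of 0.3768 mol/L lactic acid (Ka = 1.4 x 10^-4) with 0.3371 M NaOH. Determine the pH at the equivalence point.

8.55

n(HC3H5O3) = 0.3768 x 0.03737 = 0.01408 mol; V(NaOH) at equivalence = 0.01408/0.3371 = 0.04177 L.
At equivalence all the acid is converted to C3H5O3-; total volume = 0.03737 + 0.04177 = 0.07914 L, so [C3H5O3-] = 0.01408/0.07914 = 0.1779 M.
Kb = Kw/Ka = 1.0e-14 / 1.4 x 10^-4 = 7.14e-11.
[OH^-] = sqrt(Kb x [C3H5O3-]) = sqrt(7.14e-11 x 0.1779) = 3.56e-6 M.
pOH = 5.45, so pH = 14.00 - 5.45 = 8.55.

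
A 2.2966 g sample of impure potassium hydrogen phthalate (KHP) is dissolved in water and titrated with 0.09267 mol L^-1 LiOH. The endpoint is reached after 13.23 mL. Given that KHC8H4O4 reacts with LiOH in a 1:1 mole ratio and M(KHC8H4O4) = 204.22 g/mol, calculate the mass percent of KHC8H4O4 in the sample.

10.9%

n(LiOH) = 0.09267 x 0.01323 = 0.001226 mol.
n(KHC8H4O4) = 0.001226 / 1 = 0.001226 mol.
mass of KHC8H4O4 = 0.001226 x 204.22 = 0.2504 g.
% purity = 0.2504 / 2.2966 x 100 = 10.9%.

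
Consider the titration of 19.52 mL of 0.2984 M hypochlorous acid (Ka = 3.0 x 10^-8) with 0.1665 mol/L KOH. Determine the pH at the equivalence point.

10.28

n(HClO) = 0.2984 x 0.01952 = 0.005825 mol; V(KOH) at equivalence = 0.005825/0.1665 = 0.03498 L.
At equivalence all the acid is converted to ClO-; total volume = 0.01952 + 0.03498 = 0.05450 L, so [ClO-] = 0.005825/0.05450 = 0.1069 M.
Kb = Kw/Ka = 1.0e-14 / 3.0 x 10^-8 = 3.33e-7.
[OH^-] = sqrt(Kb x [ClO-]) = sqrt(3.33e-7 x 0.1069) = 0.000189 M.
pOH = 3.72, so pH = 14.00 - 3.72 = 10.28.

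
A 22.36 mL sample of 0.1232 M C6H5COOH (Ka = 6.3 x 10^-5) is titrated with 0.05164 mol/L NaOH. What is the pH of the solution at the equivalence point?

8.38

n(C6H5COOH) = 0.1232 x 0.02236 = 0.002755 mol; V(NaOH) at equivalence = 0.002755/0.05164 = 0.05335 L.
At equivalence all the acid is converted to C6H5COO-; total volume = 0.02236 + 0.05335 = 0.07571 L, so [C6H5COO-] = 0.002755/0.07571 = 0.03639 M.
Kb = Kw/Ka = 1.0e-14 / 6.3 x 10^-5 = 1.59e-10.
[OH^-] = sqrt(Kb x [C6H5COO-]) = sqrt(1.59e-10 x 0.03639) = 2.40e-6 M.
pOH = 5.62, so pH = 14.00 - 5.62 = 8.38.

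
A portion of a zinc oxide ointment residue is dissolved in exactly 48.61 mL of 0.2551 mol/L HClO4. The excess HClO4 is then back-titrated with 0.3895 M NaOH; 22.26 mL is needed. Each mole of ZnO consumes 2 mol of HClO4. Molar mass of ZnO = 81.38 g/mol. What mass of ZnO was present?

Total n(HClO4) added = 0.2551 x 0.04861 = 0.01240 mol.
n(NaOH) used = 0.3895 x 0.02226 = 0.008670 mol, which equals the excess n(HClO4).
So n(HClO4) consumed by the sample = 0.01240 - 0.008670 = 0.003730 mol.
n(ZnO) = 0.003730 / 2 = 0.001865 mol.
mass = 0.001865 mol x 81.38 g/mol = 0.152 g.

0.152 g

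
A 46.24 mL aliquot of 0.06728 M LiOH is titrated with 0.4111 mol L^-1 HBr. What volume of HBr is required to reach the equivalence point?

n(LiOH) = 0.06728 mol/L x 0.04624 L = 0.003111 mol.
At equivalence n(HBr) = n(LiOH) = 0.003111 mol.
V(HBr) = 0.003111 / 0.4111 = 0.007568 L = 7.57 mL.

7.57 mL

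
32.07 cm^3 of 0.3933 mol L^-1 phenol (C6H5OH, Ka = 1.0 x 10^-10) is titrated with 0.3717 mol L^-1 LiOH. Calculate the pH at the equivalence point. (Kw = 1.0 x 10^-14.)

n(C6H5OH) = 0.3933 x 0.03207 = 0.01261 mol; V(LiOH) at equivalence = 0.01261/0.3717 = 0.03393 L.
At equivalence all the acid is converted to C6H5O-; total volume = 0.03207 + 0.03393 = 0.06600 L, so [C6H5O-] = 0.01261/0.06600 = 0.1911 M.
Kb = Kw/Ka = 1.0e-14 / 1.0 x 10^-10 = 0.000100.
[OH^-] = sqrt(Kb x [C6H5O-]) = sqrt(0.000100 x 0.1911) = 0.00437 M.
pOH = 2.36, so pH = 14.00 - 2.36 = 11.64.

11.64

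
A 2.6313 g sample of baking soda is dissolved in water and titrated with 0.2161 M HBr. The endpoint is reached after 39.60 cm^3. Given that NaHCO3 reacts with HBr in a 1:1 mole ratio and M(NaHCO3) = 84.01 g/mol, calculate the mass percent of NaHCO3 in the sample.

n(HBr) = 0.2161 x 0.03960 = 0.008558 mol.
n(NaHCO3) = 0.008558 / 1 = 0.008558 mol.
mass of NaHCO3 = 0.008558 x 84.01 = 0.7189 g.
% purity = 0.7189 / 2.6313 x 100 = 27.3%.

27.3%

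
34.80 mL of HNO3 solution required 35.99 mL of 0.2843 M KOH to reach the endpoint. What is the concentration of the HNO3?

0.294 M

n(KOH) delivered = 0.2843 x 0.03599 = 0.01023 mol.
For a 1:1 reaction, n(HNO3) = 0.01023 mol.
[HNO3] = 0.01023 mol / 0.03480 L = 0.294 M.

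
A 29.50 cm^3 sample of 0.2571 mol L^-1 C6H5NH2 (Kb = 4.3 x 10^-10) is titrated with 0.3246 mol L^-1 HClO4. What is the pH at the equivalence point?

2.74

n(C6H5NH2) = 0.2571 x 0.02950 = 0.007584 mol; V(HClO4) at equivalence = 0.007584/0.3246 = 0.02337 L.
At equivalence the base is fully converted to C6H5NH3+; total volume = 0.05287 L, so [C6H5NH3+] = 0.007584/0.05287 = 0.1435 M.
Ka(C6H5NH3+) = Kw/Kb = 1.0e-14 / 4.3 x 10^-10 = 2.33e-5.
[H^+] = sqrt(Ka x [C6H5NH3+]) = sqrt(2.33e-5 x 0.1435) = 0.00183 M.
pH = -log(0.00183) = 2.74.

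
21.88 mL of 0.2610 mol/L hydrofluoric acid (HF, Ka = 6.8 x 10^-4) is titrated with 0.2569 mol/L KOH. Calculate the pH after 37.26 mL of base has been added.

12.81

n(acid) = 0.2610 x 0.02188 = 0.005711 mol; n(KOH) added = 0.2569 x 0.03726 = 0.009572 mol.
Base is in excess by 0.009572 - 0.005711 = 0.003861 mol in a total volume of 0.05914 L.
[OH^-] = 0.003861/0.05914 = 0.06529 M, so pOH = 1.19 and pH = 14.00 - 1.19 = 12.81.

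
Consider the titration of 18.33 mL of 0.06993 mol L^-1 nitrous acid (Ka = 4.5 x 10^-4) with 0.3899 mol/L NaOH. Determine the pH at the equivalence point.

8.06

n(HNO2) = 0.06993 x 0.01833 = 0.001282 mol; V(NaOH) at equivalence = 0.001282/0.3899 = 0.003288 L.
At equivalence all the acid is converted to NO2-; total volume = 0.01833 + 0.003288 = 0.02162 L, so [NO2-] = 0.001282/0.02162 = 0.05930 M.
Kb = Kw/Ka = 1.0e-14 / 4.5 x 10^-4 = 2.22e-11.
[OH^-] = sqrt(Kb x [NO2-]) = sqrt(2.22e-11 x 0.05930) = 1.15e-6 M.
pOH = 5.94, so pH = 14.00 - 5.94 = 8.06.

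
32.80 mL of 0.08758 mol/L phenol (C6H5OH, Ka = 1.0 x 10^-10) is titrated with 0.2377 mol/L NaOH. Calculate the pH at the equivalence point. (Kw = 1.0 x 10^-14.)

n(C6H5OH) = 0.08758 x 0.03280 = 0.002873 mol; V(NaOH) at equivalence = 0.002873/0.2377 = 0.01209 L.
At equivalence all the acid is converted to C6H5O-; total volume = 0.03280 + 0.01209 = 0.04489 L, so [C6H5O-] = 0.002873/0.04489 = 0.06400 M.
Kb = Kw/Ka = 1.0e-14 / 1.0 x 10^-10 = 0.000100.
[OH^-] = sqrt(Kb x [C6H5O-]) = sqrt(0.000100 x 0.06400) = 0.00253 M.
pOH = 2.60, so pH = 14.00 - 2.60 = 11.40.

11.40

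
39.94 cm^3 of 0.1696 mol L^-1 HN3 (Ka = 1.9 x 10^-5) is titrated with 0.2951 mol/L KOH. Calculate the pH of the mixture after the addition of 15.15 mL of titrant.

Initial n(HN3) = 0.1696 x 0.03994 = 0.006774 mol.
n(KOH) added = 0.2951 x 0.01515 = 0.004471 mol, converting that many moles of HN3 to N3-.
Remaining n(HN3) = 0.002303 mol; n(N3-) = 0.004471 mol.
By Henderson-Hasselbalch, pH = pKa + log([A^-]/[HA]) = 4.72 + log(0.004471/0.002303) = 4.72 + (+0.29) = 5.01.

5.01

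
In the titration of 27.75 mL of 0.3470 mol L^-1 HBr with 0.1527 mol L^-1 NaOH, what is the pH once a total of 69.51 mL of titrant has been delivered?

n(acid) = 0.3470 x 0.02775 = 0.009629 mol; n(NaOH) added = 0.1527 x 0.06951 = 0.01061 mol.
Base is in excess by 0.01061 - 0.009629 = 0.0009849 mol in a total volume of 0.09726 L.
[OH^-] = 0.0009849/0.09726 = 0.01013 M, so pOH = 1.99 and pH = 14.00 - 1.99 = 12.01.

12.01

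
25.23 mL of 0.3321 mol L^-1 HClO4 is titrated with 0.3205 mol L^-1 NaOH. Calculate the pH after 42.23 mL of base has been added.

12.88

n(acid) = 0.3321 x 0.02523 = 0.008379 mol; n(NaOH) added = 0.3205 x 0.04223 = 0.01353 mol.
Base is in excess by 0.01353 - 0.008379 = 0.005156 mol in a total volume of 0.06746 L.
[OH^-] = 0.005156/0.06746 = 0.07643 M, so pOH = 1.12 and pH = 14.00 - 1.12 = 12.88.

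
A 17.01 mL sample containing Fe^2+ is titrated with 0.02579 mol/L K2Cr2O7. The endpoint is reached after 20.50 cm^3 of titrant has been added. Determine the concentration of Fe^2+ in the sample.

0.186 M

n(K2Cr2O7) = 0.02579 x 0.02050 = 0.0005287 mol.
From the balanced equation, 1 mol K2Cr2O7 reacts with 6 mol Fe^2+, so n(Fe^2+) = 0.0005287 x 6/1 = 0.003172 mol.
[Fe^2+] = 0.003172 / 0.01701 L = 0.186 M.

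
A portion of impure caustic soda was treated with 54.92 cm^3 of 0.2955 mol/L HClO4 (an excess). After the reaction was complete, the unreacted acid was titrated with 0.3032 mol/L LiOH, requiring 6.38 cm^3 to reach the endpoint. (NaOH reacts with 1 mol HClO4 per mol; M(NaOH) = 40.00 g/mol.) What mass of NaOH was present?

Total n(HClO4) added = 0.2955 x 0.05492 = 0.01623 mol.
n(LiOH) used = 0.3032 x 0.006380 = 0.001934 mol, which equals the excess n(HClO4).
So n(HClO4) consumed by the sample = 0.01623 - 0.001934 = 0.01429 mol.
n(NaOH) = 0.01429 / 1 = 0.01429 mol.
mass = 0.01429 mol x 40.00 g/mol = 0.572 g.

0.572 g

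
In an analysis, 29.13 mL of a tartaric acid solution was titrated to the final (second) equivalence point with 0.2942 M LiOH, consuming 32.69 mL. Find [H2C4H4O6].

0.165 M

n(LiOH) = 0.2942 x 0.03269 = 0.009617 mol.
At the final (second) equivalence point, 2 mol OH^- react per mol H2C4H4O6, so n(H2C4H4O6) = 0.009617 / 2 = 0.004809 mol.
[H2C4H4O6] = 0.004809 / 0.02913 L = 0.165 M.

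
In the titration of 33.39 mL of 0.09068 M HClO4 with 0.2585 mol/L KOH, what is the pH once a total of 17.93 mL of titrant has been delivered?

n(acid) = 0.09068 x 0.03339 = 0.003028 mol; n(KOH) added = 0.2585 x 0.01793 = 0.004635 mol.
Base is in excess by 0.004635 - 0.003028 = 0.001607 mol in a total volume of 0.05132 L.
[OH^-] = 0.001607/0.05132 = 0.03132 M, so pOH = 1.50 and pH = 14.00 - 1.50 = 12.50.

12.50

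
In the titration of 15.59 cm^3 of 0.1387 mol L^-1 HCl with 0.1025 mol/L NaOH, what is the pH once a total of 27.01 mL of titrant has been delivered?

12.15

n(acid) = 0.1387 x 0.01559 = 0.002162 mol; n(NaOH) added = 0.1025 x 0.02701 = 0.002769 mol.
Base is in excess by 0.002769 - 0.002162 = 0.0006062 mol in a total volume of 0.04260 L.
[OH^-] = 0.0006062/0.04260 = 0.01423 M, so pOH = 1.85 and pH = 14.00 - 1.85 = 12.15.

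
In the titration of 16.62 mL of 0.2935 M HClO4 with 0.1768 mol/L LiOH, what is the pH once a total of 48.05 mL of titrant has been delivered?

12.75

n(acid) = 0.2935 x 0.01662 = 0.004878 mol; n(LiOH) added = 0.1768 x 0.04805 = 0.008495 mol.
Base is in excess by 0.008495 - 0.004878 = 0.003617 mol in a total volume of 0.06467 L.
[OH^-] = 0.003617/0.06467 = 0.05593 M, so pOH = 1.25 and pH = 14.00 - 1.25 = 12.75.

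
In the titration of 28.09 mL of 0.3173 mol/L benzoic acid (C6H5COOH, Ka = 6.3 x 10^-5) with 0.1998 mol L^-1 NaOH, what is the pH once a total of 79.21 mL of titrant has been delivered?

n(acid) = 0.3173 x 0.02809 = 0.008913 mol; n(NaOH) added = 0.1998 x 0.07921 = 0.01583 mol.
Base is in excess by 0.01583 - 0.008913 = 0.006913 mol in a total volume of 0.1073 L.
[OH^-] = 0.006913/0.1073 = 0.06443 M, so pOH = 1.19 and pH = 14.00 - 1.19 = 12.81.

12.81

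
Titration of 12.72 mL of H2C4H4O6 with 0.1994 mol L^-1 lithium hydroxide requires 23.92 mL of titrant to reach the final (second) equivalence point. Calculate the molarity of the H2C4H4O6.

0.187 M

n(LiOH) = 0.1994 x 0.02392 = 0.004770 mol.
At the final (second) equivalence point, 2 mol OH^- react per mol H2C4H4O6, so n(H2C4H4O6) = 0.004770 / 2 = 0.002385 mol.
[H2C4H4O6] = 0.002385 / 0.01272 L = 0.187 M.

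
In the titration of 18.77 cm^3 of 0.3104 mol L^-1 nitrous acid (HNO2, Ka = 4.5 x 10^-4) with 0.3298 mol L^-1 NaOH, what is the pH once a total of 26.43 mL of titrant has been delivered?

n(acid) = 0.3104 x 0.01877 = 0.005826 mol; n(NaOH) added = 0.3298 x 0.02643 = 0.008717 mol.
Base is in excess by 0.008717 - 0.005826 = 0.002890 mol in a total volume of 0.04520 L.
[OH^-] = 0.002890/0.04520 = 0.06395 M, so pOH = 1.19 and pH = 14.00 - 1.19 = 12.81.

12.81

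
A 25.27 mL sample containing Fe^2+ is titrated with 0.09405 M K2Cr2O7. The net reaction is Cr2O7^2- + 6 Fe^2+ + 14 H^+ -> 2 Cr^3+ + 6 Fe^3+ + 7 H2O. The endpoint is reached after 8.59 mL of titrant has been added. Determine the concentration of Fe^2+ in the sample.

0.192 M

n(K2Cr2O7) = 0.09405 x 0.008590 = 0.0008079 mol.
From the balanced equation, 1 mol K2Cr2O7 reacts with 6 mol Fe^2+, so n(Fe^2+) = 0.0008079 x 6/1 = 0.004847 mol.
[Fe^2+] = 0.004847 / 0.02527 L = 0.192 M.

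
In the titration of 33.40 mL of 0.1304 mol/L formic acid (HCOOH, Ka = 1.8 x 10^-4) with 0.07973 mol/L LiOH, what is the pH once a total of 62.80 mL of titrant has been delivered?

11.83

n(acid) = 0.1304 x 0.03340 = 0.004355 mol; n(LiOH) added = 0.07973 x 0.06280 = 0.005007 mol.
Base is in excess by 0.005007 - 0.004355 = 0.0006517 mol in a total volume of 0.09620 L.
[OH^-] = 0.0006517/0.09620 = 0.006774 M, so pOH = 2.17 and pH = 14.00 - 2.17 = 11.83.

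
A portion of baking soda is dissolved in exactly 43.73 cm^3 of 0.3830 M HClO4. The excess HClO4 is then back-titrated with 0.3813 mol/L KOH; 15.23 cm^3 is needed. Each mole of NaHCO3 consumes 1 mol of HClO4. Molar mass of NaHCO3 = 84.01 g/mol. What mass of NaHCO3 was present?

0.919 g

Total n(HClO4) added = 0.3830 x 0.04373 = 0.01675 mol.
n(KOH) used = 0.3813 x 0.01523 = 0.005807 mol, which equals the excess n(HClO4).
So n(HClO4) consumed by the sample = 0.01675 - 0.005807 = 0.01094 mol.
n(NaHCO3) = 0.01094 / 1 = 0.01094 mol.
mass = 0.01094 mol x 84.01 g/mol = 0.919 g.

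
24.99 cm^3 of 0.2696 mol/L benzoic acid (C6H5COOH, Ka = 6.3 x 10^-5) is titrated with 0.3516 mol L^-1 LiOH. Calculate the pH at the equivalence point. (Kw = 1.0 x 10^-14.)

8.69

n(C6H5COOH) = 0.2696 x 0.02499 = 0.006737 mol; V(LiOH) at equivalence = 0.006737/0.3516 = 0.01916 L.
At equivalence all the acid is converted to C6H5COO-; total volume = 0.02499 + 0.01916 = 0.04415 L, so [C6H5COO-] = 0.006737/0.04415 = 0.1526 M.
Kb = Kw/Ka = 1.0e-14 / 6.3 x 10^-5 = 1.59e-10.
[OH^-] = sqrt(Kb x [C6H5COO-]) = sqrt(1.59e-10 x 0.1526) = 4.92e-6 M.
pOH = 5.31, so pH = 14.00 - 5.31 = 8.69.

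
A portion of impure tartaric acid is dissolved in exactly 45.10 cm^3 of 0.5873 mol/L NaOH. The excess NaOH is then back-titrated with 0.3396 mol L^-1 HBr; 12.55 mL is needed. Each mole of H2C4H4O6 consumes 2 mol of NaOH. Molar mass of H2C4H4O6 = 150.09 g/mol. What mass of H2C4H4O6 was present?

1.67 g

Total n(NaOH) added = 0.5873 x 0.04510 = 0.02649 mol.
n(HBr) used = 0.3396 x 0.01255 = 0.004262 mol, which equals the excess n(NaOH).
So n(NaOH) consumed by the sample = 0.02649 - 0.004262 = 0.02223 mol.
n(H2C4H4O6) = 0.02223 / 2 = 0.01111 mol.
mass = 0.01111 mol x 150.09 g/mol = 1.67 g.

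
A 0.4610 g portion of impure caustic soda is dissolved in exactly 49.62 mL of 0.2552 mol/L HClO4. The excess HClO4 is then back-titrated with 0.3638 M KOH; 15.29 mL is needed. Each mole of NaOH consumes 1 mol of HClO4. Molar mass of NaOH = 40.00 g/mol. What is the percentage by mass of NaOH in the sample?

Total n(HClO4) added = 0.2552 x 0.04962 = 0.01266 mol.
n(KOH) used = 0.3638 x 0.01529 = 0.005563 mol, which equals the excess n(HClO4).
So n(HClO4) consumed by the sample = 0.01266 - 0.005563 = 0.007101 mol.
n(NaOH) = 0.007101 / 1 = 0.007101 mol.
mass NaOH = 0.007101 x 40.00 = 0.2840 g, so %NaOH = 0.2840/0.4610 x 100 = 61.6%.

61.6%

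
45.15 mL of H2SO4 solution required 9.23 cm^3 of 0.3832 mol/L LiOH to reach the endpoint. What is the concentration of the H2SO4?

n(LiOH) delivered = 0.3832 x 0.009230 = 0.003537 mol.
The reaction is 1 H2SO4 + 2 LiOH, so n(H2SO4) = 0.003537 x 1/2 = 0.001768 mol.
[H2SO4] = 0.001768 mol / 0.04515 L = 0.0392 M.

0.0392 M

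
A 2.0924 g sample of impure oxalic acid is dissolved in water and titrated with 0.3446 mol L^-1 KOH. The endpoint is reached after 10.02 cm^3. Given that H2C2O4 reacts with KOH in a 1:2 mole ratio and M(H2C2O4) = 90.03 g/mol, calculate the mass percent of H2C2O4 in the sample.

7.43%

n(KOH) = 0.3446 x 0.01002 = 0.003453 mol.
n(H2C2O4) = 0.003453 / 2 = 0.001726 mol.
mass of H2C2O4 = 0.001726 x 90.03 = 0.1554 g.
% purity = 0.1554 / 2.0924 x 100 = 7.43%.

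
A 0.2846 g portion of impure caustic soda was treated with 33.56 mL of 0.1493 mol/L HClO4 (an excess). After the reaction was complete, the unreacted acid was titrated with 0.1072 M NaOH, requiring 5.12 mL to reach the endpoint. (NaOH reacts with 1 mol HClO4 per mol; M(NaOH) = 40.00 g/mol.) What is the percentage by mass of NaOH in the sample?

Total n(HClO4) added = 0.1493 x 0.03356 = 0.005011 mol.
n(NaOH) used = 0.1072 x 0.005120 = 0.0005489 mol, which equals the excess n(HClO4).
So n(HClO4) consumed by the sample = 0.005011 - 0.0005489 = 0.004462 mol.
n(NaOH) = 0.004462 / 1 = 0.004462 mol.
mass NaOH = 0.004462 x 40.00 = 0.1785 g, so %NaOH = 0.1785/0.2846 x 100 = 62.7%.

62.7%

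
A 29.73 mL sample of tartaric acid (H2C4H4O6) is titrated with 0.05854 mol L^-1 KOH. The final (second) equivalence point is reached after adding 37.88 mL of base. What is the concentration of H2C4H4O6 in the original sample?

n(KOH) = 0.05854 x 0.03788 = 0.002217 mol.
At the final (second) equivalence point, 2 mol OH^- react per mol H2C4H4O6, so n(H2C4H4O6) = 0.002217 / 2 = 0.001109 mol.
[H2C4H4O6] = 0.001109 / 0.02973 L = 0.0373 M.

0.0373 M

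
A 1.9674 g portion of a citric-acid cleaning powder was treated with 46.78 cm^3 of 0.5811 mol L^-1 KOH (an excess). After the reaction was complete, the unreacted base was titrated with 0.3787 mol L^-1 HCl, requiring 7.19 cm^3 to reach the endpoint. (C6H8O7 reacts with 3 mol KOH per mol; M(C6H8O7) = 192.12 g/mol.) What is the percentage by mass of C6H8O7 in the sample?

79.6%

Total n(KOH) added = 0.5811 x 0.04678 = 0.02718 mol.
n(HCl) used = 0.3787 x 0.007190 = 0.002723 mol, which equals the excess n(KOH).
So n(KOH) consumed by the sample = 0.02718 - 0.002723 = 0.02446 mol.
n(C6H8O7) = 0.02446 / 3 = 0.008154 mol.
mass C6H8O7 = 0.008154 x 192.12 = 1.566 g, so %C6H8O7 = 1.566/1.9674 x 100 = 79.6%.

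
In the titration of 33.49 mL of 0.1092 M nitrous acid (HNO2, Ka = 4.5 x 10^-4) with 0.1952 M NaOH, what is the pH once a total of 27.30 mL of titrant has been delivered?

12.44

n(acid) = 0.1092 x 0.03349 = 0.003657 mol; n(NaOH) added = 0.1952 x 0.02730 = 0.005329 mol.
Base is in excess by 0.005329 - 0.003657 = 0.001672 mol in a total volume of 0.06079 L.
[OH^-] = 0.001672/0.06079 = 0.02750 M, so pOH = 1.56 and pH = 14.00 - 1.56 = 12.44.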